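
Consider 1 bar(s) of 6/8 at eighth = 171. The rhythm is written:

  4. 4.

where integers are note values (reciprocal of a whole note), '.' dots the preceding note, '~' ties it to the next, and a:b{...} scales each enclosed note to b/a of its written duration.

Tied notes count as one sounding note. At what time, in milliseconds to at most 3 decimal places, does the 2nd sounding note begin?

1. 0.0ms @ 0 + 1052.632ms (3)
2. 1052.632ms @ 3 + 1052.632ms (3)

note 2 onset = 3b = 1052.632ms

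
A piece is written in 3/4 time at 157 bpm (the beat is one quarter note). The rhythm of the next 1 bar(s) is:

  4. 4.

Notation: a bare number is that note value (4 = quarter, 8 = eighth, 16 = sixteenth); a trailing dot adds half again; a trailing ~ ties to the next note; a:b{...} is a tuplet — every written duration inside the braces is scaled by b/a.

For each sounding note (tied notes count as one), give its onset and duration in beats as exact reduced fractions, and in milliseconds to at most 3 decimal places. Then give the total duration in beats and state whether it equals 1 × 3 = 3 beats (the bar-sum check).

1) 0.0ms=0b +573.248ms=3/2b
2) 573.248ms=3/2b +573.248ms=3/2b
Σ=3b of 3 (157bpm 3/4) — PASS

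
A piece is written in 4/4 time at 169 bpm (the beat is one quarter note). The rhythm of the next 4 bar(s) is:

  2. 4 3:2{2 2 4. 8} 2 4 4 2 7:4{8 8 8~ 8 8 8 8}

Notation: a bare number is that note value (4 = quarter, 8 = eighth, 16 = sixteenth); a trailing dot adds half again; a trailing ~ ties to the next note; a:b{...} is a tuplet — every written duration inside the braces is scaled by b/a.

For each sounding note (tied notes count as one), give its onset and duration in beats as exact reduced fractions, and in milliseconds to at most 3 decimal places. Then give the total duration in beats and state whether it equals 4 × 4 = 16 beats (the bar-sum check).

1) 0.0ms=0b +1065.089ms=3b
2) 1065.089ms=3b +355.03ms=1b
3) 1420.118ms=4b +473.373ms=4/3b
4) 1893.491ms=16/3b +473.373ms=4/3b
5) 2366.864ms=20/3b +355.03ms=1b
6) 2721.893ms=23/3b +118.343ms=1/3b
7) 2840.237ms=8b +710.059ms=2b
8) 3550.296ms=10b +355.03ms=1b
9) 3905.325ms=11b +355.03ms=1b
10) 4260.355ms=12b +710.059ms=2b
11) 4970.414ms=14b +101.437ms=2/7b
12) 5071.851ms=100/7b +101.437ms=2/7b
13) 5173.288ms=102/7b +202.874ms=4/7b
14) 5376.162ms=106/7b +101.437ms=2/7b
15) 5477.599ms=108/7b +101.437ms=2/7b
16) 5579.036ms=110/7b +101.437ms=2/7b
Σ=16b of 16 (169bpm 4/4) — PASS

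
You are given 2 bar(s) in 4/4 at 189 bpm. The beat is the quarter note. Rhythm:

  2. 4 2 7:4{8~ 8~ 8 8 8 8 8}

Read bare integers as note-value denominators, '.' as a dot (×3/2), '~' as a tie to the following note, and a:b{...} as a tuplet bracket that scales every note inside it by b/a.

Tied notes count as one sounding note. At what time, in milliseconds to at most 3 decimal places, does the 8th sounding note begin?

1. 0.0ms @ 0 + 952.381ms (3)
2. 952.381ms @ 3 + 317.46ms (1)
3. 1269.841ms @ 4 + 634.921ms (2)
4. 1904.762ms @ 6 + 272.109ms (6/7)
5. 2176.871ms @ 48/7 + 90.703ms (2/7)
6. 2267.574ms @ 50/7 + 90.703ms (2/7)
7. 2358.277ms @ 52/7 + 90.703ms (2/7)
8. 2448.98ms @ 54/7 + 90.703ms (2/7)

note 8 onset = 54/7b = 2448.98ms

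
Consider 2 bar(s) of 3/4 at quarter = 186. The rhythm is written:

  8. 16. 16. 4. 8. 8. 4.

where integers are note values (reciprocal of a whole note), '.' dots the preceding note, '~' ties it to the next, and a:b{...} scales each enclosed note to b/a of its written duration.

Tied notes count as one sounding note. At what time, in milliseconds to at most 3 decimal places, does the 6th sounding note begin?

note 6 onset = 15/4b = 1209.677ms

1. 0.0ms @ 0 + 241.935ms (3/4)
2. 241.935ms @ 3/4 + 120.968ms (3/8)
3. 362.903ms @ 9/8 + 120.968ms (3/8)
4. 483.871ms @ 3/2 + 483.871ms (3/2)
5. 967.742ms @ 3 + 241.935ms (3/4)
6. 1209.677ms @ 15/4 + 241.935ms (3/4)
7. 1451.613ms @ 9/2 + 483.871ms (3/2)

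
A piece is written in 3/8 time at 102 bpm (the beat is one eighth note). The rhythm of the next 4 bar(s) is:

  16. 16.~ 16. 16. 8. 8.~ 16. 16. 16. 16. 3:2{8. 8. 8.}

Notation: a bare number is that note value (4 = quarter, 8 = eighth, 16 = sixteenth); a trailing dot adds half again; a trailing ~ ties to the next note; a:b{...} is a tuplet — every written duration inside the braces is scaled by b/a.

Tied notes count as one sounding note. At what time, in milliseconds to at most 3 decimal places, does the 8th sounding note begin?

note 8 onset = 33/4b = 4852.941ms

1. 0.0ms @ 0 + 441.176ms (3/4)
2. 441.176ms @ 3/4 + 882.353ms (3/2)
3. 1323.529ms @ 9/4 + 441.176ms (3/4)
4. 1764.706ms @ 3 + 882.353ms (3/2)
5. 2647.059ms @ 9/2 + 1323.529ms (9/4)
6. 3970.588ms @ 27/4 + 441.176ms (3/4)
7. 4411.765ms @ 15/2 + 441.176ms (3/4)
8. 4852.941ms @ 33/4 + 441.176ms (3/4)
9. 5294.118ms @ 9 + 588.235ms (1)
10. 5882.353ms @ 10 + 588.235ms (1)
11. 6470.588ms @ 11 + 588.235ms (1)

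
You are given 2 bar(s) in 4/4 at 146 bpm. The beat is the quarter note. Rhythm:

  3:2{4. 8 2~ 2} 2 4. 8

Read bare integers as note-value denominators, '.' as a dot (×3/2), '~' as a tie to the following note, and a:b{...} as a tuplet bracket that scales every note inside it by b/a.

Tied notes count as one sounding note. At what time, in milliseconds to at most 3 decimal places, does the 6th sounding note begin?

note 6 onset = 15/2b = 3082.192ms

1. 0.0ms @ 0 + 410.959ms (1)
2. 410.959ms @ 1 + 136.986ms (1/3)
3. 547.945ms @ 4/3 + 1095.89ms (8/3)
4. 1643.836ms @ 4 + 821.918ms (2)
5. 2465.753ms @ 6 + 616.438ms (3/2)
6. 3082.192ms @ 15/2 + 205.479ms (1/2)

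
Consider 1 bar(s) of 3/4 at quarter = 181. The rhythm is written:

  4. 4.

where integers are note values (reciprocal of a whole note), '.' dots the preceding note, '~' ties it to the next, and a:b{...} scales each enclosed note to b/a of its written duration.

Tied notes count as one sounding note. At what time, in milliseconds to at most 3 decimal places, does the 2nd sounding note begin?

1. 0.0ms @ 0 + 497.238ms (3/2)
2. 497.238ms @ 3/2 + 497.238ms (3/2)

note 2 onset = 3/2b = 497.238ms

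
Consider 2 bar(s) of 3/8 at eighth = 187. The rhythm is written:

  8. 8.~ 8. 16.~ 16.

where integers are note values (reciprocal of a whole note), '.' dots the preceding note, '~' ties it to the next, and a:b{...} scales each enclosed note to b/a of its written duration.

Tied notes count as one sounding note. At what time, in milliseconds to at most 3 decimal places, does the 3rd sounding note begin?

1. 0.0ms @ 0 + 481.283ms (3/2)
2. 481.283ms @ 3/2 + 962.567ms (3)
3. 1443.85ms @ 9/2 + 481.283ms (3/2)

note 3 onset = 9/2b = 1443.85ms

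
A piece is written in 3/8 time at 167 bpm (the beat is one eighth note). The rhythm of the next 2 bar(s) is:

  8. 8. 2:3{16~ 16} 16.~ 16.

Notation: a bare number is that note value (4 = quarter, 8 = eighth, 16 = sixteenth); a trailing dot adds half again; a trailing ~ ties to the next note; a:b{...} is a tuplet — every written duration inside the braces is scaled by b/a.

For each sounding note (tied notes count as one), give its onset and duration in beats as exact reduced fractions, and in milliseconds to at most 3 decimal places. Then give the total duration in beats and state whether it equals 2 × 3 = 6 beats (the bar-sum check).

1) 0.0ms=0b +538.922ms=3/2b
2) 538.922ms=3/2b +538.922ms=3/2b
3) 1077.844ms=3b +538.922ms=3/2b
4) 1616.766ms=9/2b +538.922ms=3/2b
Σ=6b of 6 (167bpm 3/8) — PASS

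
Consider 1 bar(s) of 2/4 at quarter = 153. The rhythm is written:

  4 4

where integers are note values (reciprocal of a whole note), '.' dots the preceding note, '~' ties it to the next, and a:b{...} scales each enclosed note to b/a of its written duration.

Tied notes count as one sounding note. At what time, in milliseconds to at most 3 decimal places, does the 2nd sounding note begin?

1. 0.0ms @ 0 + 392.157ms (1)
2. 392.157ms @ 1 + 392.157ms (1)

note 2 onset = 1b = 392.157ms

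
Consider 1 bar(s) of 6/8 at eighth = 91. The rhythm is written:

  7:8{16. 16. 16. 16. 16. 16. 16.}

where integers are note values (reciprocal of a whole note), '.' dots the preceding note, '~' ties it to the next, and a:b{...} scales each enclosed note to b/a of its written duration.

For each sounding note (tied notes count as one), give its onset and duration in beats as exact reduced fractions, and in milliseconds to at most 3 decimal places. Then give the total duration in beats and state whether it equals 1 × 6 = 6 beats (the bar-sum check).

1) 0.0ms=0b +565.149ms=6/7b
2) 565.149ms=6/7b +565.149ms=6/7b
3) 1130.298ms=12/7b +565.149ms=6/7b
4) 1695.447ms=18/7b +565.149ms=6/7b
5) 2260.597ms=24/7b +565.149ms=6/7b
6) 2825.746ms=30/7b +565.149ms=6/7b
7) 3390.895ms=36/7b +565.149ms=6/7b
Σ=6b of 6 (91bpm 6/8) — PASS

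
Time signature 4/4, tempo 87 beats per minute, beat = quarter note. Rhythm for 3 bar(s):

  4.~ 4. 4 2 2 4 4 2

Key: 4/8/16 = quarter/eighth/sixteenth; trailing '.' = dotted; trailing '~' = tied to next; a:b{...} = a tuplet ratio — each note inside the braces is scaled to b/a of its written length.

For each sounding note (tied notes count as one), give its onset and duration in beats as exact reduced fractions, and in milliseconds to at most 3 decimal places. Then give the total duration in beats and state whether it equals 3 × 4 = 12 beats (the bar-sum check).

1) 0.0ms=0b +2068.966ms=3b
2) 2068.966ms=3b +689.655ms=1b
3) 2758.621ms=4b +1379.31ms=2b
4) 4137.931ms=6b +1379.31ms=2b
5) 5517.241ms=8b +689.655ms=1b
6) 6206.897ms=9b +689.655ms=1b
7) 6896.552ms=10b +1379.31ms=2b
Σ=12b of 12 (87bpm 4/4) — PASS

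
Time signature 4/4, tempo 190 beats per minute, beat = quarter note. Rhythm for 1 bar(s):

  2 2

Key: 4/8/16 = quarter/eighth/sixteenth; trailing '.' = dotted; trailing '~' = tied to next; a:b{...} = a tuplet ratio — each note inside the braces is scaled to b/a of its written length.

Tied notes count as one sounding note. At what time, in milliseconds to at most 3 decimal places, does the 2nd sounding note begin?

note 2 onset = 2b = 631.579ms

1. 0.0ms @ 0 + 631.579ms (2)
2. 631.579ms @ 2 + 631.579ms (2)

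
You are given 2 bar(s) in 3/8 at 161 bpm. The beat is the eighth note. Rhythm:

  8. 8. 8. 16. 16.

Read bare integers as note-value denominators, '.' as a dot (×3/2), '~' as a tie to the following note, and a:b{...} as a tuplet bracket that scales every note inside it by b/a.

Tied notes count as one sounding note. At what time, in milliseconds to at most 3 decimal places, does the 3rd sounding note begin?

1. 0.0ms @ 0 + 559.006ms (3/2)
2. 559.006ms @ 3/2 + 559.006ms (3/2)
3. 1118.012ms @ 3 + 559.006ms (3/2)
4. 1677.019ms @ 9/2 + 279.503ms (3/4)
5. 1956.522ms @ 21/4 + 279.503ms (3/4)

note 3 onset = 3b = 1118.012ms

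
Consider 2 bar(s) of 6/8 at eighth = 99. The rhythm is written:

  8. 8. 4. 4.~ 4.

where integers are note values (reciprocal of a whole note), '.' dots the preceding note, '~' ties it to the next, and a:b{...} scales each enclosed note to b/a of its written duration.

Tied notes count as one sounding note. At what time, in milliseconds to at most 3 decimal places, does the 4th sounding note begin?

note 4 onset = 6b = 3636.364ms

1. 0.0ms @ 0 + 909.091ms (3/2)
2. 909.091ms @ 3/2 + 909.091ms (3/2)
3. 1818.182ms @ 3 + 1818.182ms (3)
4. 3636.364ms @ 6 + 3636.364ms (6)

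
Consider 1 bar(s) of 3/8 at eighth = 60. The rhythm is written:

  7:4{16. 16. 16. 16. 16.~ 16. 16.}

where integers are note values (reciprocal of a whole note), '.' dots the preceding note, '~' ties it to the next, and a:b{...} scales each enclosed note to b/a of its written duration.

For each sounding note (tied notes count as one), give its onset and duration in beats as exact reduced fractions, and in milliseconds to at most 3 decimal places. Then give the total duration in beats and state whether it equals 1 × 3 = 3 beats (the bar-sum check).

1) 0.0ms=0b +428.571ms=3/7b
2) 428.571ms=3/7b +428.571ms=3/7b
3) 857.143ms=6/7b +428.571ms=3/7b
4) 1285.714ms=9/7b +428.571ms=3/7b
5) 1714.286ms=12/7b +857.143ms=6/7b
6) 2571.429ms=18/7b +428.571ms=3/7b
Σ=3b of 3 (60bpm 3/8) — PASS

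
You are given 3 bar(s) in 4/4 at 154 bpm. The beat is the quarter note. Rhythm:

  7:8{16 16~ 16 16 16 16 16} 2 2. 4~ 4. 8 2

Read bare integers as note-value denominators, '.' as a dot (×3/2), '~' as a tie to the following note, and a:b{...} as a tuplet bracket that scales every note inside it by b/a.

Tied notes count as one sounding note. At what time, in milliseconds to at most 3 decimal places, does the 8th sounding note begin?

1. 0.0ms @ 0 + 111.317ms (2/7)
2. 111.317ms @ 2/7 + 222.635ms (4/7)
3. 333.952ms @ 6/7 + 111.317ms (2/7)
4. 445.269ms @ 8/7 + 111.317ms (2/7)
5. 556.586ms @ 10/7 + 111.317ms (2/7)
6. 667.904ms @ 12/7 + 111.317ms (2/7)
7. 779.221ms @ 2 + 779.221ms (2)
8. 1558.442ms @ 4 + 1168.831ms (3)
9. 2727.273ms @ 7 + 974.026ms (5/2)
10. 3701.299ms @ 19/2 + 194.805ms (1/2)
11. 3896.104ms @ 10 + 779.221ms (2)

note 8 onset = 4b = 1558.442ms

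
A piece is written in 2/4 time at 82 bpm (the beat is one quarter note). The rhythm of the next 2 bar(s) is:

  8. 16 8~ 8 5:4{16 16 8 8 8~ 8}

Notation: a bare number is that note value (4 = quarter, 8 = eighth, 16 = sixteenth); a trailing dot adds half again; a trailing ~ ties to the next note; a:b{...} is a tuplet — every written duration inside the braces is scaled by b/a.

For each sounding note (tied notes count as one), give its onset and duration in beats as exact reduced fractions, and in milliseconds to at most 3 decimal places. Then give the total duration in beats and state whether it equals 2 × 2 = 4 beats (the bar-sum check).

1) 0.0ms=0b +548.78ms=3/4b
2) 548.78ms=3/4b +182.927ms=1/4b
3) 731.707ms=1b +731.707ms=1b
4) 1463.415ms=2b +146.341ms=1/5b
5) 1609.756ms=11/5b +146.341ms=1/5b
6) 1756.098ms=12/5b +292.683ms=2/5b
7) 2048.78ms=14/5b +292.683ms=2/5b
8) 2341.463ms=16/5b +585.366ms=4/5b
Σ=4b of 4 (82bpm 2/4) — PASS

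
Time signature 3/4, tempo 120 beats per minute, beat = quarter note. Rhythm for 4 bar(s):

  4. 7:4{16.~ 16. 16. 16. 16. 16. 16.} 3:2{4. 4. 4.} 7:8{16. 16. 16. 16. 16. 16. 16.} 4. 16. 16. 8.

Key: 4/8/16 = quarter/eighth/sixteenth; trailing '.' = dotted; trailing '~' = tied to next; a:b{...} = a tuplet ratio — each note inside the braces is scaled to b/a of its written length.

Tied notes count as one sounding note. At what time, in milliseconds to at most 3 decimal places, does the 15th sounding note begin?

note 15 onset = 54/7b = 3857.143ms

1. 0.0ms @ 0 + 750.0ms (3/2)
2. 750.0ms @ 3/2 + 214.286ms (3/7)
3. 964.286ms @ 27/14 + 107.143ms (3/14)
4. 1071.429ms @ 15/7 + 107.143ms (3/14)
5. 1178.571ms @ 33/14 + 107.143ms (3/14)
6. 1285.714ms @ 18/7 + 107.143ms (3/14)
7. 1392.857ms @ 39/14 + 107.143ms (3/14)
8. 1500.0ms @ 3 + 500.0ms (1)
9. 2000.0ms @ 4 + 500.0ms (1)
10. 2500.0ms @ 5 + 500.0ms (1)
11. 3000.0ms @ 6 + 214.286ms (3/7)
12. 3214.286ms @ 45/7 + 214.286ms (3/7)
13. 3428.571ms @ 48/7 + 214.286ms (3/7)
14. 3642.857ms @ 51/7 + 214.286ms (3/7)
15. 3857.143ms @ 54/7 + 214.286ms (3/7)
16. 4071.429ms @ 57/7 + 214.286ms (3/7)
17. 4285.714ms @ 60/7 + 214.286ms (3/7)
18. 4500.0ms @ 9 + 750.0ms (3/2)
19. 5250.0ms @ 21/2 + 187.5ms (3/8)
20. 5437.5ms @ 87/8 + 187.5ms (3/8)
21. 5625.0ms @ 45/4 + 375.0ms (3/4)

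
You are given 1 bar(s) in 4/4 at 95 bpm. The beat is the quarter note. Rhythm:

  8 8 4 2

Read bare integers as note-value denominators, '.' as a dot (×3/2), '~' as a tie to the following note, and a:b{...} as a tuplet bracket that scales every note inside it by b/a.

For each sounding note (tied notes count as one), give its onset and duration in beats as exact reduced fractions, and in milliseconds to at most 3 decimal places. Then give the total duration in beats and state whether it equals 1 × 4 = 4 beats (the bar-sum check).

1) 0.0ms=0b +315.789ms=1/2b
2) 315.789ms=1/2b +315.789ms=1/2b
3) 631.579ms=1b +631.579ms=1b
4) 1263.158ms=2b +1263.158ms=2b
Σ=4b of 4 (95bpm 4/4) — PASS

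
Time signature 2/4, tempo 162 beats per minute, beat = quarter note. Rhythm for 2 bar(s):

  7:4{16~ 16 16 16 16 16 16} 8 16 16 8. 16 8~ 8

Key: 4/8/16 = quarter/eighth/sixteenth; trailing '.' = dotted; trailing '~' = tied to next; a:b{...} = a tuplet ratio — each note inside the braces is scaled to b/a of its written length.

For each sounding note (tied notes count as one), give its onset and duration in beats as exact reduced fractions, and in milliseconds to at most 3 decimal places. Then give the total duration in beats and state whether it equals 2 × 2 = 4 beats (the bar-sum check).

1) 0.0ms=0b +105.82ms=2/7b
2) 105.82ms=2/7b +52.91ms=1/7b
3) 158.73ms=3/7b +52.91ms=1/7b
4) 211.64ms=4/7b +52.91ms=1/7b
5) 264.55ms=5/7b +52.91ms=1/7b
6) 317.46ms=6/7b +52.91ms=1/7b
7) 370.37ms=1b +185.185ms=1/2b
8) 555.556ms=3/2b +92.593ms=1/4b
9) 648.148ms=7/4b +92.593ms=1/4b
10) 740.741ms=2b +277.778ms=3/4b
11) 1018.519ms=11/4b +92.593ms=1/4b
12) 1111.111ms=3b +370.37ms=1b
Σ=4b of 4 (162bpm 2/4) — PASS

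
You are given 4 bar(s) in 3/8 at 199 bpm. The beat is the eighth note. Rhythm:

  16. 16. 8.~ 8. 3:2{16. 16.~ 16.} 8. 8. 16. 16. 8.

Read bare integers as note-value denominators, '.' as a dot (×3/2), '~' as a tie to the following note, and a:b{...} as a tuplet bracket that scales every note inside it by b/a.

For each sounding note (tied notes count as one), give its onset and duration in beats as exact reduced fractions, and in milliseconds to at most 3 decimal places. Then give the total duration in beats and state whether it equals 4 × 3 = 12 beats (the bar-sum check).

1) 0.0ms=0b +226.131ms=3/4b
2) 226.131ms=3/4b +226.131ms=3/4b
3) 452.261ms=3/2b +904.523ms=3b
4) 1356.784ms=9/2b +150.754ms=1/2b
5) 1507.538ms=5b +301.508ms=1b
6) 1809.045ms=6b +452.261ms=3/2b
7) 2261.307ms=15/2b +452.261ms=3/2b
8) 2713.568ms=9b +226.131ms=3/4b
9) 2939.698ms=39/4b +226.131ms=3/4b
10) 3165.829ms=21/2b +452.261ms=3/2b
Σ=12b of 12 (199bpm 3/8) — PASS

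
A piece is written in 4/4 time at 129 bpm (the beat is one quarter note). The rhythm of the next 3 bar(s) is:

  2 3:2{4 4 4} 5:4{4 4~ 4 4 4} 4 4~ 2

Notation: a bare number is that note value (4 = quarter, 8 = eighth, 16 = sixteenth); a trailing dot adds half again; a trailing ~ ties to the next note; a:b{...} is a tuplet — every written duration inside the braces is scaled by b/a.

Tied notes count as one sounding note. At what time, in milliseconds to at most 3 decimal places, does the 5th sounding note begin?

note 5 onset = 4b = 1860.465ms

1. 0.0ms @ 0 + 930.233ms (2)
2. 930.233ms @ 2 + 310.078ms (2/3)
3. 1240.31ms @ 8/3 + 310.078ms (2/3)
4. 1550.388ms @ 10/3 + 310.078ms (2/3)
5. 1860.465ms @ 4 + 372.093ms (4/5)
6. 2232.558ms @ 24/5 + 744.186ms (8/5)
7. 2976.744ms @ 32/5 + 372.093ms (4/5)
8. 3348.837ms @ 36/5 + 372.093ms (4/5)
9. 3720.93ms @ 8 + 465.116ms (1)
10. 4186.047ms @ 9 + 1395.349ms (3)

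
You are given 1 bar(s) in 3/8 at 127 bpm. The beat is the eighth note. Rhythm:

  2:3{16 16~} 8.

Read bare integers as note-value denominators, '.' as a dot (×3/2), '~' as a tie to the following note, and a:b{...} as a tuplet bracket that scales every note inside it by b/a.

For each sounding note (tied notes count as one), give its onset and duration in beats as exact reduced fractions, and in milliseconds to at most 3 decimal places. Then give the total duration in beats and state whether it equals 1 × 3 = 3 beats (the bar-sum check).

1) 0.0ms=0b +354.331ms=3/4b
2) 354.331ms=3/4b +1062.992ms=9/4b
Σ=3b of 3 (127bpm 3/8) — PASS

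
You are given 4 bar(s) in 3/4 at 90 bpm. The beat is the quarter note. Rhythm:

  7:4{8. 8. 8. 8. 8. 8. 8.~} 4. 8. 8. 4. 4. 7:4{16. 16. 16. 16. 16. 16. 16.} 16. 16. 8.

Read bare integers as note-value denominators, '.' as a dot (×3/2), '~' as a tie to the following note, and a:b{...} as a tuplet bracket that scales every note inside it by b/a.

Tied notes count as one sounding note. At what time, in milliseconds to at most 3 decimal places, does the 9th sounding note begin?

note 9 onset = 21/4b = 3500.0ms

1. 0.0ms @ 0 + 285.714ms (3/7)
2. 285.714ms @ 3/7 + 285.714ms (3/7)
3. 571.429ms @ 6/7 + 285.714ms (3/7)
4. 857.143ms @ 9/7 + 285.714ms (3/7)
5. 1142.857ms @ 12/7 + 285.714ms (3/7)
6. 1428.571ms @ 15/7 + 285.714ms (3/7)
7. 1714.286ms @ 18/7 + 1285.714ms (27/14)
8. 3000.0ms @ 9/2 + 500.0ms (3/4)
9. 3500.0ms @ 21/4 + 500.0ms (3/4)
10. 4000.0ms @ 6 + 1000.0ms (3/2)
11. 5000.0ms @ 15/2 + 1000.0ms (3/2)
12. 6000.0ms @ 9 + 142.857ms (3/14)
13. 6142.857ms @ 129/14 + 142.857ms (3/14)
14. 6285.714ms @ 66/7 + 142.857ms (3/14)
15. 6428.571ms @ 135/14 + 142.857ms (3/14)
16. 6571.429ms @ 69/7 + 142.857ms (3/14)
17. 6714.286ms @ 141/14 + 142.857ms (3/14)
18. 6857.143ms @ 72/7 + 142.857ms (3/14)
19. 7000.0ms @ 21/2 + 250.0ms (3/8)
20. 7250.0ms @ 87/8 + 250.0ms (3/8)
21. 7500.0ms @ 45/4 + 500.0ms (3/4)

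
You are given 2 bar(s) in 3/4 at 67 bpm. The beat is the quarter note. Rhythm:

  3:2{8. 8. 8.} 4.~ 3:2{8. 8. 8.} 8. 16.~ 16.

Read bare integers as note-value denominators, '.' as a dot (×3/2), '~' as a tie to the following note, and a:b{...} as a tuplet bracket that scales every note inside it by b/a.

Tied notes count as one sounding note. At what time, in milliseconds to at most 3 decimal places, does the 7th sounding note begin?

1. 0.0ms @ 0 + 447.761ms (1/2)
2. 447.761ms @ 1/2 + 447.761ms (1/2)
3. 895.522ms @ 1 + 447.761ms (1/2)
4. 1343.284ms @ 3/2 + 1791.045ms (2)
5. 3134.328ms @ 7/2 + 447.761ms (1/2)
6. 3582.09ms @ 4 + 447.761ms (1/2)
7. 4029.851ms @ 9/2 + 671.642ms (3/4)
8. 4701.493ms @ 21/4 + 671.642ms (3/4)

note 7 onset = 9/2b = 4029.851ms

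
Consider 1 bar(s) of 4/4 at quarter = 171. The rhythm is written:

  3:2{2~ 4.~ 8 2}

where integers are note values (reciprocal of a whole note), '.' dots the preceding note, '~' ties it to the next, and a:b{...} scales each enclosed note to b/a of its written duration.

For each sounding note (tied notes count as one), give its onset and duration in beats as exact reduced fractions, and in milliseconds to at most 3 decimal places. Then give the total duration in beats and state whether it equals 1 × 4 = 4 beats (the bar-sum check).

1) 0.0ms=0b +935.673ms=8/3b
2) 935.673ms=8/3b +467.836ms=4/3b
Σ=4b of 4 (171bpm 4/4) — PASS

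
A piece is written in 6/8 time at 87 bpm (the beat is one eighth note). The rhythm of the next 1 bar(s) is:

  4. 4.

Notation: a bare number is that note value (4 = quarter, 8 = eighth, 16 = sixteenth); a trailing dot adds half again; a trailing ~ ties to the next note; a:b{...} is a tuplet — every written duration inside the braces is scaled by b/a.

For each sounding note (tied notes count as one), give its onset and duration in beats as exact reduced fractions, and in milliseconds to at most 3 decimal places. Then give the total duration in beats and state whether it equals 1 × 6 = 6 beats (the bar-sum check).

1) 0.0ms=0b +2068.966ms=3b
2) 2068.966ms=3b +2068.966ms=3b
Σ=6b of 6 (87bpm 6/8) — PASS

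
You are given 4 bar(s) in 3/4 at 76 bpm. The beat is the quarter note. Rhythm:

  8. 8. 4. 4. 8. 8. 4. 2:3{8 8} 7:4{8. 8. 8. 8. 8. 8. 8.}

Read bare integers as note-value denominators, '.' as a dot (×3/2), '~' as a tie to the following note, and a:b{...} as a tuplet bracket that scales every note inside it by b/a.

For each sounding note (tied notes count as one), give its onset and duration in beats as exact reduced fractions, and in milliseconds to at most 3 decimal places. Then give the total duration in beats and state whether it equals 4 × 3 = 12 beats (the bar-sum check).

1) 0.0ms=0b +592.105ms=3/4b
2) 592.105ms=3/4b +592.105ms=3/4b
3) 1184.211ms=3/2b +1184.211ms=3/2b
4) 2368.421ms=3b +1184.211ms=3/2b
5) 3552.632ms=9/2b +592.105ms=3/4b
6) 4144.737ms=21/4b +592.105ms=3/4b
7) 4736.842ms=6b +1184.211ms=3/2b
8) 5921.053ms=15/2b +592.105ms=3/4b
9) 6513.158ms=33/4b +592.105ms=3/4b
10) 7105.263ms=9b +338.346ms=3/7b
11) 7443.609ms=66/7b +338.346ms=3/7b
12) 7781.955ms=69/7b +338.346ms=3/7b
13) 8120.301ms=72/7b +338.346ms=3/7b
14) 8458.647ms=75/7b +338.346ms=3/7b
15) 8796.992ms=78/7b +338.346ms=3/7b
16) 9135.338ms=81/7b +338.346ms=3/7b
Σ=12b of 12 (76bpm 3/4) — PASS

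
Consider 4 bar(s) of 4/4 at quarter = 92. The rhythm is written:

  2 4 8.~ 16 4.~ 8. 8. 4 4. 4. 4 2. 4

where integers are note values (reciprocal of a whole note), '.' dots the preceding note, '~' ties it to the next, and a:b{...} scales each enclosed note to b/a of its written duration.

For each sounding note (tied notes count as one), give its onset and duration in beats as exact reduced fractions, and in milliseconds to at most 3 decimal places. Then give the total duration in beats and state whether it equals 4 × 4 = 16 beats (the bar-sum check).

1) 0.0ms=0b +1304.348ms=2b
2) 1304.348ms=2b +652.174ms=1b
3) 1956.522ms=3b +652.174ms=1b
4) 2608.696ms=4b +1467.391ms=9/4b
5) 4076.087ms=25/4b +489.13ms=3/4b
6) 4565.217ms=7b +652.174ms=1b
7) 5217.391ms=8b +978.261ms=3/2b
8) 6195.652ms=19/2b +978.261ms=3/2b
9) 7173.913ms=11b +652.174ms=1b
10) 7826.087ms=12b +1956.522ms=3b
11) 9782.609ms=15b +652.174ms=1b
Σ=16b of 16 (92bpm 4/4) — PASS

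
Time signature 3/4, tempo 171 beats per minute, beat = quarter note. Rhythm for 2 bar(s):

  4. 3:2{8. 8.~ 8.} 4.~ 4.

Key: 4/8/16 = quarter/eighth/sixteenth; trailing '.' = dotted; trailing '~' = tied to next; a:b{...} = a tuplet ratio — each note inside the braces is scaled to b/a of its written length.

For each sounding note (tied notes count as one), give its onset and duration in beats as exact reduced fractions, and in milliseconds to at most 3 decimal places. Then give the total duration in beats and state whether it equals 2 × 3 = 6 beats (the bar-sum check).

1) 0.0ms=0b +526.316ms=3/2b
2) 526.316ms=3/2b +175.439ms=1/2b
3) 701.754ms=2b +350.877ms=1b
4) 1052.632ms=3b +1052.632ms=3b
Σ=6b of 6 (171bpm 3/4) — PASS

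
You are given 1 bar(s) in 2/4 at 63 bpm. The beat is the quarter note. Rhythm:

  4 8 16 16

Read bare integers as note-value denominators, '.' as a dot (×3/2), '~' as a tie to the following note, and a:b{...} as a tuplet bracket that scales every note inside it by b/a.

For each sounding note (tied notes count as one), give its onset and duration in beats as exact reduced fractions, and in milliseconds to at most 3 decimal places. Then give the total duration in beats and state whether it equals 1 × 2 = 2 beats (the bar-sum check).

1) 0.0ms=0b +952.381ms=1b
2) 952.381ms=1b +476.19ms=1/2b
3) 1428.571ms=3/2b +238.095ms=1/4b
4) 1666.667ms=7/4b +238.095ms=1/4b
Σ=2b of 2 (63bpm 2/4) — PASS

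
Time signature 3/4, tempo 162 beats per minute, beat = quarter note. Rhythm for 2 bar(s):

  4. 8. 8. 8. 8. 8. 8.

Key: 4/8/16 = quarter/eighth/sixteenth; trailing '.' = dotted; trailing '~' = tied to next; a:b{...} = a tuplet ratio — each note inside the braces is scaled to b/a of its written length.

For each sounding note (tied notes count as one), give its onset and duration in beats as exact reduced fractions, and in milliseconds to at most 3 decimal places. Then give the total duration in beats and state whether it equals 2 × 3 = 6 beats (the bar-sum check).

1) 0.0ms=0b +555.556ms=3/2b
2) 555.556ms=3/2b +277.778ms=3/4b
3) 833.333ms=9/4b +277.778ms=3/4b
4) 1111.111ms=3b +277.778ms=3/4b
5) 1388.889ms=15/4b +277.778ms=3/4b
6) 1666.667ms=9/2b +277.778ms=3/4b
7) 1944.444ms=21/4b +277.778ms=3/4b
Σ=6b of 6 (162bpm 3/4) — PASS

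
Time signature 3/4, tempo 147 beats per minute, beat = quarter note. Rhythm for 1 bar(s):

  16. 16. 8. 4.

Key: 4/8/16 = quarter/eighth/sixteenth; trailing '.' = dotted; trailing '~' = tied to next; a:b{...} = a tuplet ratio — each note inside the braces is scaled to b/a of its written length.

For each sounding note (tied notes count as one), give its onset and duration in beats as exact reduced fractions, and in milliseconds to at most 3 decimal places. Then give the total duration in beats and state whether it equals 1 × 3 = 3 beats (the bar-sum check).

1) 0.0ms=0b +153.061ms=3/8b
2) 153.061ms=3/8b +153.061ms=3/8b
3) 306.122ms=3/4b +306.122ms=3/4b
4) 612.245ms=3/2b +612.245ms=3/2b
Σ=3b of 3 (147bpm 3/4) — PASS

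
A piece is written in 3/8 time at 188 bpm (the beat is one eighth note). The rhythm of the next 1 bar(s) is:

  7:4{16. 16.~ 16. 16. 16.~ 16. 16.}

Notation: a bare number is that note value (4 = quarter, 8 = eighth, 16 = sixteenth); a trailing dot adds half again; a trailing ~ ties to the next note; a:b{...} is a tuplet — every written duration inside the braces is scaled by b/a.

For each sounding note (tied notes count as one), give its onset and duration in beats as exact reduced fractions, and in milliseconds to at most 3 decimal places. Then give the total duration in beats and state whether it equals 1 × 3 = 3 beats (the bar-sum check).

1) 0.0ms=0b +136.778ms=3/7b
2) 136.778ms=3/7b +273.556ms=6/7b
3) 410.334ms=9/7b +136.778ms=3/7b
4) 547.112ms=12/7b +273.556ms=6/7b
5) 820.669ms=18/7b +136.778ms=3/7b
Σ=3b of 3 (188bpm 3/8) — PASS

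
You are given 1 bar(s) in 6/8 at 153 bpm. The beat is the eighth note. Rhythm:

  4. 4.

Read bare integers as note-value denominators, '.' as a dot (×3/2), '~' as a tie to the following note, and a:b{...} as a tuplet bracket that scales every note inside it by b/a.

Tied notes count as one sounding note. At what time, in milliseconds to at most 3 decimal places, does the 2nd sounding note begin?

note 2 onset = 3b = 1176.471ms

1. 0.0ms @ 0 + 1176.471ms (3)
2. 1176.471ms @ 3 + 1176.471ms (3)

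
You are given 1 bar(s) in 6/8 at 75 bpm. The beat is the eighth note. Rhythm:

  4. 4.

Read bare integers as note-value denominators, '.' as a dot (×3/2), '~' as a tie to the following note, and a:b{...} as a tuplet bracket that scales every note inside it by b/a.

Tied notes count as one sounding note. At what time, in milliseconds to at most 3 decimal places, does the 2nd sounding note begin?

note 2 onset = 3b = 2400.0ms

1. 0.0ms @ 0 + 2400.0ms (3)
2. 2400.0ms @ 3 + 2400.0ms (3)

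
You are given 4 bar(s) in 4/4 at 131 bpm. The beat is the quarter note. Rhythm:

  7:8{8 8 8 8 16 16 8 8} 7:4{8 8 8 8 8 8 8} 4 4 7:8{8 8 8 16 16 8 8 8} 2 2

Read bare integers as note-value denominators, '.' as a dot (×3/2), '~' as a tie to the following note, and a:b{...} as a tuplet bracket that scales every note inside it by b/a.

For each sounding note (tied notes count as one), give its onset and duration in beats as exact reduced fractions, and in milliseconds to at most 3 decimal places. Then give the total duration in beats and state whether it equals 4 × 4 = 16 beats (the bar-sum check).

1) 0.0ms=0b +261.723ms=4/7b
2) 261.723ms=4/7b +261.723ms=4/7b
3) 523.446ms=8/7b +261.723ms=4/7b
4) 785.169ms=12/7b +261.723ms=4/7b
5) 1046.892ms=16/7b +130.862ms=2/7b
6) 1177.754ms=18/7b +130.862ms=2/7b
7) 1308.615ms=20/7b +261.723ms=4/7b
8) 1570.338ms=24/7b +261.723ms=4/7b
9) 1832.061ms=4b +130.862ms=2/7b
10) 1962.923ms=30/7b +130.862ms=2/7b
11) 2093.784ms=32/7b +130.862ms=2/7b
12) 2224.646ms=34/7b +130.862ms=2/7b
13) 2355.507ms=36/7b +130.862ms=2/7b
14) 2486.369ms=38/7b +130.862ms=2/7b
15) 2617.23ms=40/7b +130.862ms=2/7b
16) 2748.092ms=6b +458.015ms=1b
17) 3206.107ms=7b +458.015ms=1b
18) 3664.122ms=8b +261.723ms=4/7b
19) 3925.845ms=60/7b +261.723ms=4/7b
20) 4187.568ms=64/7b +261.723ms=4/7b
21) 4449.291ms=68/7b +130.862ms=2/7b
22) 4580.153ms=10b +130.862ms=2/7b
23) 4711.014ms=72/7b +261.723ms=4/7b
24) 4972.737ms=76/7b +261.723ms=4/7b
25) 5234.46ms=80/7b +261.723ms=4/7b
26) 5496.183ms=12b +916.031ms=2b
27) 6412.214ms=14b +916.031ms=2b
Σ=16b of 16 (131bpm 4/4) — PASS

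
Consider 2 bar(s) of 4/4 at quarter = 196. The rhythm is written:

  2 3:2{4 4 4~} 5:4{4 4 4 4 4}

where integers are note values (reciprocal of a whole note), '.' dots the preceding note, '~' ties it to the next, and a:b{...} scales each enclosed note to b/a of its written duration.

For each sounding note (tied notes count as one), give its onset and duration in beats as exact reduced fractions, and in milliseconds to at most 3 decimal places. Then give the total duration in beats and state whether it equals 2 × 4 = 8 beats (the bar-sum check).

1) 0.0ms=0b +612.245ms=2b
2) 612.245ms=2b +204.082ms=2/3b
3) 816.327ms=8/3b +204.082ms=2/3b
4) 1020.408ms=10/3b +448.98ms=22/15b
5) 1469.388ms=24/5b +244.898ms=4/5b
6) 1714.286ms=28/5b +244.898ms=4/5b
7) 1959.184ms=32/5b +244.898ms=4/5b
8) 2204.082ms=36/5b +244.898ms=4/5b
Σ=8b of 8 (196bpm 4/4) — PASS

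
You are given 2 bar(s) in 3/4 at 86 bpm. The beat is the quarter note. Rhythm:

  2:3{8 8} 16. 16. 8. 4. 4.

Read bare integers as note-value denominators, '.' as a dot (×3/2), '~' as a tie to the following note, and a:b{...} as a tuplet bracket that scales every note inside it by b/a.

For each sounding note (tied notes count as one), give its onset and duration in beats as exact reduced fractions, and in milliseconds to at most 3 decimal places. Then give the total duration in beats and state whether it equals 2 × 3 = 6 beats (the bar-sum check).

1) 0.0ms=0b +523.256ms=3/4b
2) 523.256ms=3/4b +523.256ms=3/4b
3) 1046.512ms=3/2b +261.628ms=3/8b
4) 1308.14ms=15/8b +261.628ms=3/8b
5) 1569.767ms=9/4b +523.256ms=3/4b
6) 2093.023ms=3b +1046.512ms=3/2b
7) 3139.535ms=9/2b +1046.512ms=3/2b
Σ=6b of 6 (86bpm 3/4) — PASS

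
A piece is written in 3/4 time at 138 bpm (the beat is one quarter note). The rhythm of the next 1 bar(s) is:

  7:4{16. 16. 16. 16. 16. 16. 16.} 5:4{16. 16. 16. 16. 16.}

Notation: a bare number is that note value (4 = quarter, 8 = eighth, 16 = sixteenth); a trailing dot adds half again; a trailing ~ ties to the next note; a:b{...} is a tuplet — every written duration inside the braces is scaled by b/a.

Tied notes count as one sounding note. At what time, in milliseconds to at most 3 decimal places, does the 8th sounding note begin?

1. 0.0ms @ 0 + 93.168ms (3/14)
2. 93.168ms @ 3/14 + 93.168ms (3/14)
3. 186.335ms @ 3/7 + 93.168ms (3/14)
4. 279.503ms @ 9/14 + 93.168ms (3/14)
5. 372.671ms @ 6/7 + 93.168ms (3/14)
6. 465.839ms @ 15/14 + 93.168ms (3/14)
7. 559.006ms @ 9/7 + 93.168ms (3/14)
8. 652.174ms @ 3/2 + 130.435ms (3/10)
9. 782.609ms @ 9/5 + 130.435ms (3/10)
10. 913.043ms @ 21/10 + 130.435ms (3/10)
11. 1043.478ms @ 12/5 + 130.435ms (3/10)
12. 1173.913ms @ 27/10 + 130.435ms (3/10)

note 8 onset = 3/2b = 652.174ms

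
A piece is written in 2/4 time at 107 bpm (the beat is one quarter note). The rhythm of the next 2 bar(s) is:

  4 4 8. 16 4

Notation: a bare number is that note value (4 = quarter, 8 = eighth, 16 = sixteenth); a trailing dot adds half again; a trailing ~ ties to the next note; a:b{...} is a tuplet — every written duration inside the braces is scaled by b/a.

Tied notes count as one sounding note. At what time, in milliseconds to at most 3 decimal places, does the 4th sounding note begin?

1. 0.0ms @ 0 + 560.748ms (1)
2. 560.748ms @ 1 + 560.748ms (1)
3. 1121.495ms @ 2 + 420.561ms (3/4)
4. 1542.056ms @ 11/4 + 140.187ms (1/4)
5. 1682.243ms @ 3 + 560.748ms (1)

note 4 onset = 11/4b = 1542.056ms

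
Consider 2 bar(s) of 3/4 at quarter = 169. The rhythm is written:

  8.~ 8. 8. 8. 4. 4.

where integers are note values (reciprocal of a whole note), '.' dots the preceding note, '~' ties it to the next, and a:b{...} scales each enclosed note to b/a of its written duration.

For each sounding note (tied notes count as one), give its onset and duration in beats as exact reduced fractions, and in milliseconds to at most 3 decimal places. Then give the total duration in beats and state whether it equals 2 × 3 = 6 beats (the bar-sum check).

1) 0.0ms=0b +532.544ms=3/2b
2) 532.544ms=3/2b +266.272ms=3/4b
3) 798.817ms=9/4b +266.272ms=3/4b
4) 1065.089ms=3b +532.544ms=3/2b
5) 1597.633ms=9/2b +532.544ms=3/2b
Σ=6b of 6 (169bpm 3/4) — PASS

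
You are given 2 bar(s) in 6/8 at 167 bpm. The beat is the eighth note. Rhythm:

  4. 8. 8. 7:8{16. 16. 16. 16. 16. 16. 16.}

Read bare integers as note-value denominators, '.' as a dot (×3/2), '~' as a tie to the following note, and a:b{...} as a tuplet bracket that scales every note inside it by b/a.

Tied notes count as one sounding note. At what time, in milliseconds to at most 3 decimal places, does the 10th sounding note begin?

1. 0.0ms @ 0 + 1077.844ms (3)
2. 1077.844ms @ 3 + 538.922ms (3/2)
3. 1616.766ms @ 9/2 + 538.922ms (3/2)
4. 2155.689ms @ 6 + 307.956ms (6/7)
5. 2463.644ms @ 48/7 + 307.956ms (6/7)
6. 2771.6ms @ 54/7 + 307.956ms (6/7)
7. 3079.555ms @ 60/7 + 307.956ms (6/7)
8. 3387.511ms @ 66/7 + 307.956ms (6/7)
9. 3695.466ms @ 72/7 + 307.956ms (6/7)
10. 4003.422ms @ 78/7 + 307.956ms (6/7)

note 10 onset = 78/7b = 4003.422ms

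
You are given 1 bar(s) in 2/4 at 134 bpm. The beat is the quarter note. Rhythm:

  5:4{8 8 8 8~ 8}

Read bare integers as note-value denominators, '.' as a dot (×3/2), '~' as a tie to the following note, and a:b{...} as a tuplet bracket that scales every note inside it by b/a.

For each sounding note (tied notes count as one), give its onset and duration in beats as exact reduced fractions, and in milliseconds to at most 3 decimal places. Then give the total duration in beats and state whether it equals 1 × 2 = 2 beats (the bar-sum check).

1) 0.0ms=0b +179.104ms=2/5b
2) 179.104ms=2/5b +179.104ms=2/5b
3) 358.209ms=4/5b +179.104ms=2/5b
4) 537.313ms=6/5b +358.209ms=4/5b
Σ=2b of 2 (134bpm 2/4) — PASS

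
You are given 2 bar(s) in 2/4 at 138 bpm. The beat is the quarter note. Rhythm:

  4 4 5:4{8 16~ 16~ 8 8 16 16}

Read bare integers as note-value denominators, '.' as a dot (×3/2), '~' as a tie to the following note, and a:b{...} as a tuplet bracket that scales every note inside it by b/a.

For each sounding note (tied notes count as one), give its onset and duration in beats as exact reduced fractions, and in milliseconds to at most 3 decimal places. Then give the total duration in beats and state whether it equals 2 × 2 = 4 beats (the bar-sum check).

1) 0.0ms=0b +434.783ms=1b
2) 434.783ms=1b +434.783ms=1b
3) 869.565ms=2b +173.913ms=2/5b
4) 1043.478ms=12/5b +347.826ms=4/5b
5) 1391.304ms=16/5b +173.913ms=2/5b
6) 1565.217ms=18/5b +86.957ms=1/5b
7) 1652.174ms=19/5b +86.957ms=1/5b
Σ=4b of 4 (138bpm 2/4) — PASS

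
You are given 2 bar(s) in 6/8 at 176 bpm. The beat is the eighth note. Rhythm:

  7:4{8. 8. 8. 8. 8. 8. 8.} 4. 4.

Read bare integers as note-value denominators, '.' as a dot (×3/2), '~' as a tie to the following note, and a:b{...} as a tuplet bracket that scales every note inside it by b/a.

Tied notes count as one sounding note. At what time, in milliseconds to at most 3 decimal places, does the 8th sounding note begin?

note 8 onset = 6b = 2045.455ms

1. 0.0ms @ 0 + 292.208ms (6/7)
2. 292.208ms @ 6/7 + 292.208ms (6/7)
3. 584.416ms @ 12/7 + 292.208ms (6/7)
4. 876.623ms @ 18/7 + 292.208ms (6/7)
5. 1168.831ms @ 24/7 + 292.208ms (6/7)
6. 1461.039ms @ 30/7 + 292.208ms (6/7)
7. 1753.247ms @ 36/7 + 292.208ms (6/7)
8. 2045.455ms @ 6 + 1022.727ms (3)
9. 3068.182ms @ 9 + 1022.727ms (3)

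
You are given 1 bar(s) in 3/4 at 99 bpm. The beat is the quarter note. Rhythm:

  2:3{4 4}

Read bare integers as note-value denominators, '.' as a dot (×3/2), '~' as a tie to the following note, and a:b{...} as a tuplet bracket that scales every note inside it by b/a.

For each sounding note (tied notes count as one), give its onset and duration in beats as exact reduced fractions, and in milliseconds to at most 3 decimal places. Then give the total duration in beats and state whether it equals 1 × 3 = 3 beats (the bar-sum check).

1) 0.0ms=0b +909.091ms=3/2b
2) 909.091ms=3/2b +909.091ms=3/2b
Σ=3b of 3 (99bpm 3/4) — PASS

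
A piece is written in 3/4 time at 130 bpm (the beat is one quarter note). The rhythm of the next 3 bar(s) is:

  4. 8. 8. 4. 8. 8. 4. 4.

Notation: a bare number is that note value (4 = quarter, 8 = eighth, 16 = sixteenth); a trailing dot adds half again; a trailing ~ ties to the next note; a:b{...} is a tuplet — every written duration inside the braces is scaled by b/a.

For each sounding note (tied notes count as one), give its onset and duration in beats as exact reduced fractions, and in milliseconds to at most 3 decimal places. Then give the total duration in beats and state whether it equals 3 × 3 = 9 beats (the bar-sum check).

1) 0.0ms=0b +692.308ms=3/2b
2) 692.308ms=3/2b +346.154ms=3/4b
3) 1038.462ms=9/4b +346.154ms=3/4b
4) 1384.615ms=3b +692.308ms=3/2b
5) 2076.923ms=9/2b +346.154ms=3/4b
6) 2423.077ms=21/4b +346.154ms=3/4b
7) 2769.231ms=6b +692.308ms=3/2b
8) 3461.538ms=15/2b +692.308ms=3/2b
Σ=9b of 9 (130bpm 3/4) — PASS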